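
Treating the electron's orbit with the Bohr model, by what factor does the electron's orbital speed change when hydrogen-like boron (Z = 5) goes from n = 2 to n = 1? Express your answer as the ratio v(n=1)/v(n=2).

v ∝ Z^1 · n^-1; with Z fixed, v ∝ n^-1.
v(n=1)/v(n=2) = (1/2)^-1 = 2

2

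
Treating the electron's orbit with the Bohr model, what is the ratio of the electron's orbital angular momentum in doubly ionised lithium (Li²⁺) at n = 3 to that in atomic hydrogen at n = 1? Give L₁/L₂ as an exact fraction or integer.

3

L = nℏ is independent of Z.
L₁/L₂ = n₁/n₂ = 3/1 = 3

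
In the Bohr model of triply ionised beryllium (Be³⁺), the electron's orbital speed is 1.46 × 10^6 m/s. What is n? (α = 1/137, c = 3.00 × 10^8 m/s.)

v_n = Zαc/n ⇒ n = Zαc/v = 4 × 0.00730 × 3.00 × 10^8 / 1.46 × 10^6 ≈ 6.00
n = 6

6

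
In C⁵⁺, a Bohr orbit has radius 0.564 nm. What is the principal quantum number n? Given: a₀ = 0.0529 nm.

8

r_n = n²a₀/Z ⇒ n² = rZ/a₀ = 0.564 × 6 / 0.0529 ≈ 63.97
n = 8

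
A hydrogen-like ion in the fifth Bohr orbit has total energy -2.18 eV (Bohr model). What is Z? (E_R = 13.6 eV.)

E_n = −E_R Z²/n² ⇒ Z² = −E_n n²/E_R = 2.18 × 5² / 13.6 ≈ 4.01
Z = 2

2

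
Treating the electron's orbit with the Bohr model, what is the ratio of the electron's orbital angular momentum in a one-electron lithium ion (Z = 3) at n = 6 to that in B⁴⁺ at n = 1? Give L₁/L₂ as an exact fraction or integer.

6

L = nℏ is independent of Z.
L₁/L₂ = n₁/n₂ = 6/1 = 6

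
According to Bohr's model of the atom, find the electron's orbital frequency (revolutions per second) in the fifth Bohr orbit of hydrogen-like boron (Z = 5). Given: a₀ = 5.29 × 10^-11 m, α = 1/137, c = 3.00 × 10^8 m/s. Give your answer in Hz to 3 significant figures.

1.32 × 10^15 Hz

r = n²a₀/Z = 2.64 × 10^-10 m, v = Zαc/n = 2.19 × 10^6 m/s
f = v/(2πr) = 1.32 × 10^15 Hz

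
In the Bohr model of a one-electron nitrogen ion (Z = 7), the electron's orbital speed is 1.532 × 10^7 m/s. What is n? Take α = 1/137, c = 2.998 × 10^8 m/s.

1

v_n = Zαc/n ⇒ n = Zαc/v = 7 × 0.007299 × 2.998 × 10^8 / 1.532 × 10^7 ≈ 1.00
n = 1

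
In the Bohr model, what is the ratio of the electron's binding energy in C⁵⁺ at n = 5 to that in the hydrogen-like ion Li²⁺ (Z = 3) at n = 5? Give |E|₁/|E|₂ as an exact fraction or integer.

|E| ∝ Z^2 · n^-2
|E|₁/|E|₂ = (6/3)^2 · (5/5)^-2 = 4

4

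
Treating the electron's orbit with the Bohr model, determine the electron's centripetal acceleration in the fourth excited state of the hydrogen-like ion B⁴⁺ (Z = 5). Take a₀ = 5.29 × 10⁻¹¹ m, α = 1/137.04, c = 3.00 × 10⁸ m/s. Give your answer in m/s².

r = n²a₀/Z = 2.64 × 10⁻¹⁰ m, v = Zαc/n = 2.19 × 10⁶ m/s
a = v²/r = (2.19 × 10⁶)² / 2.64 × 10⁻¹⁰ = 1.81 × 10²² m/s²

1.81 × 10²² m/s²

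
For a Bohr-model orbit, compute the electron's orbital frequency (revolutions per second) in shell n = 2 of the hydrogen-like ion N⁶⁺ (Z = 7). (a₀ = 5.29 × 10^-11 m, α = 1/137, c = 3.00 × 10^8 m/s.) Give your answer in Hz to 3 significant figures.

r = n²a₀/Z = 3.02 × 10^-11 m, v = Zαc/n = 7.66 × 10^6 m/s
f = v/(2πr) = 4.04 × 10^16 Hz

4.04 × 10^16 Hz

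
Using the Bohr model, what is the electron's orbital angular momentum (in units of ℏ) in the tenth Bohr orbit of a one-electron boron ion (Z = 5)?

10

L_n = nℏ, so L/ℏ = n = 10.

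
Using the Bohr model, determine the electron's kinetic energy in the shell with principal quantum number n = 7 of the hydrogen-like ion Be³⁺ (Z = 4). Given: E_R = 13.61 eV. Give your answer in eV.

4.444 eV

For a Coulomb orbit the virial theorem gives K = −E_n.
E_n = −E_R·Z²/n², so K = E_R·Z²/n² = 13.61 × 4²/7² = 4.444 eV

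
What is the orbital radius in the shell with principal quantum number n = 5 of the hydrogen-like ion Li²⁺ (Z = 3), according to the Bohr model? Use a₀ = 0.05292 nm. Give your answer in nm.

0.4410 nm

r_n = n²a₀/Z = 5² × 0.05292 / 3
    = 25 × 0.05292 / 3 = 0.4410 nm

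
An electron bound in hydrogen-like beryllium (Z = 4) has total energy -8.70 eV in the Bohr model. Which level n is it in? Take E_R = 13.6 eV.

E_n = −E_R Z²/n² ⇒ n² = E_R Z²/(−E_n) = 13.6 × 4² / 8.70 ≈ 25.01
n = 5

5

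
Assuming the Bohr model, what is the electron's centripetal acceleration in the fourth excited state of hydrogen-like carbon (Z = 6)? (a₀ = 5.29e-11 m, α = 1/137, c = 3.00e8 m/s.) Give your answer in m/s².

3.13e22 m/s²

r = n²a₀/Z = 2.20e-10 m, v = Zαc/n = 2.63e6 m/s
a = v²/r = (2.63e6)² / 2.20e-10 = 3.13e22 m/s²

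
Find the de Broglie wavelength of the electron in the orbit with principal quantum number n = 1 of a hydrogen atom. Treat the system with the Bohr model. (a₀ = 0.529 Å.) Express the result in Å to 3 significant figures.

The Bohr quantisation condition is nλ = 2πr_n.
r_n = n²a₀/Z = 0.529 Å
λ = 2πr_n/n = 2π·0.529/1 = 3.32 Å

3.32 Å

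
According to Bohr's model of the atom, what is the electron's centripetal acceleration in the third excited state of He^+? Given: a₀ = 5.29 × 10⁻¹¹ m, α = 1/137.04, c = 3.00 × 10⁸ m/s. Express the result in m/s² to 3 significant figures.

2.83 × 10²¹ m/s²

r = n²a₀/Z = 4.23 × 10⁻¹⁰ m, v = Zαc/n = 1.09 × 10⁶ m/s
a = v²/r = (1.09 × 10⁶)² / 4.23 × 10⁻¹⁰ = 2.83 × 10²¹ m/s²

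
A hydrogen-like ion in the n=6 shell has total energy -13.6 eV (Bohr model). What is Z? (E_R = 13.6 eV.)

E_n = −E_R Z²/n² ⇒ Z² = −E_n n²/E_R = 13.6 × 6² / 13.6 ≈ 36.00
Z = 6

6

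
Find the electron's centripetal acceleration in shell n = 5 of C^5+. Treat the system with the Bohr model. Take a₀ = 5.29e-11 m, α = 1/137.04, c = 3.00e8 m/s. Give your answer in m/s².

r = n²a₀/Z = 2.20e-10 m, v = Zαc/n = 2.63e6 m/s
a = v²/r = (2.63e6)² / 2.20e-10 = 3.13e22 m/s²

3.13e22 m/s²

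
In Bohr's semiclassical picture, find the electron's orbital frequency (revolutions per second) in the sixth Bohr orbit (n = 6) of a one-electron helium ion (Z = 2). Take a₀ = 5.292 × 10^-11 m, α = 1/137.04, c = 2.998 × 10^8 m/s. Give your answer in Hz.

r = n²a₀/Z = 9.526 × 10^-10 m, v = Zαc/n = 7.292 × 10^5 m/s
f = v/(2πr) = 1.218 × 10^14 Hz

1.218 × 10^14 Hz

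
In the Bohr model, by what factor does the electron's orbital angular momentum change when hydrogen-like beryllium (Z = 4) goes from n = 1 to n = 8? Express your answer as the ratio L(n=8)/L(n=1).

L = nℏ depends only on n, so L ∝ n.
L(n=8)/L(n=1) = (8/1)^1 = 8

8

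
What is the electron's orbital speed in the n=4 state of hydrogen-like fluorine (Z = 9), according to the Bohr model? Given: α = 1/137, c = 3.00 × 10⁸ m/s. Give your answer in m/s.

4.93 × 10⁶ m/s

v_n = Zαc/n = 9 × 0.00730 × 3.00 × 10⁸ / 4
    = 4.93 × 10⁶ m/s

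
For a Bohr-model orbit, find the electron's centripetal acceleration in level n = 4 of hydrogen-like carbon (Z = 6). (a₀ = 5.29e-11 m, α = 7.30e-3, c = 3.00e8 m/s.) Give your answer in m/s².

r = n²a₀/Z = 1.41e-10 m, v = Zαc/n = 3.29e6 m/s
a = v²/r = (3.29e6)² / 1.41e-10 = 7.65e22 m/s²

7.65e22 m/s²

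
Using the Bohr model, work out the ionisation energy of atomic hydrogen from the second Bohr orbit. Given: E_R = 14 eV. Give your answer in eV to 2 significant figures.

3.5 eV

E_n = −E_R·Z²/n² = −14 × 1²/2² eV = -3.5 eV
Ionisation energy = −E_n = 3.5 eV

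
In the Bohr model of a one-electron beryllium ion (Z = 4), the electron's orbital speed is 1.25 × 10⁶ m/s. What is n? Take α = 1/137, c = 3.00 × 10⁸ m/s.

v_n = Zαc/n ⇒ n = Zαc/v = 4 × 0.00730 × 3.00 × 10⁸ / 1.25 × 10⁶ ≈ 7.01
n = 7

7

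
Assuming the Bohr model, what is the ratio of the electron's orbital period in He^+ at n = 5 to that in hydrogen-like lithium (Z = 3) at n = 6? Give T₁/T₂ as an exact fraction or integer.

125/96

T ∝ Z^-2 · n^3
T₁/T₂ = (2/3)^-2 · (5/6)^3 = 125/96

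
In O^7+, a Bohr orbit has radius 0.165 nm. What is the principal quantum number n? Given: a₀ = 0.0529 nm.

5

r_n = n²a₀/Z ⇒ n² = rZ/a₀ = 0.165 × 8 / 0.0529 ≈ 24.95
n = 5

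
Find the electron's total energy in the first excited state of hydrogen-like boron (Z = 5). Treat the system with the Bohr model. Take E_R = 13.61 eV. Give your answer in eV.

-85.06 eV

E_n = −E_R·Z²/n² = −13.61 × 5²/2² = -85.06 eV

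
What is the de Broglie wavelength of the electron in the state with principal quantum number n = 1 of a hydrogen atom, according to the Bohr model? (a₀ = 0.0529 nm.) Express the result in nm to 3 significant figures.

0.332 nm

The Bohr quantisation condition is nλ = 2πr_n.
r_n = n²a₀/Z = 0.0529 nm
λ = 2πr_n/n = 2π·0.0529/1 = 0.332 nm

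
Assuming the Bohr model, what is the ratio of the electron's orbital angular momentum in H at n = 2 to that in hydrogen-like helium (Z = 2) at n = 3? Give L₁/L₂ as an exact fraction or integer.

L = nℏ is independent of Z.
L₁/L₂ = n₁/n₂ = 2/3 = 2/3

2/3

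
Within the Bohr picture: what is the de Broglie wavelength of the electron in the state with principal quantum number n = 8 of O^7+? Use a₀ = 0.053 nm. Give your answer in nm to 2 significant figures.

0.33 nm

The Bohr quantisation condition is nλ = 2πr_n.
r_n = n²a₀/Z = 0.42 nm
λ = 2πr_n/n = 2π·0.42/8 = 0.33 nm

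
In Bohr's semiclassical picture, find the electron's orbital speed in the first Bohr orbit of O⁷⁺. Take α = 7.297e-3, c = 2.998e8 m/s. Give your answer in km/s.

v_n = Zαc/n = 8 × 0.007297 × 2.998e8 / 1
    = 1.750e4 km/s

1.750e4 km/s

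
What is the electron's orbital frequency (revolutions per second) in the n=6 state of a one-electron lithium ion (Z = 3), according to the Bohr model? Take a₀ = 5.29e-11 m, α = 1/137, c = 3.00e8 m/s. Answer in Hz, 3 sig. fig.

r = n²a₀/Z = 6.35e-10 m, v = Zαc/n = 1.09e6 m/s
f = v/(2πr) = 2.75e14 Hz

2.75e14 Hz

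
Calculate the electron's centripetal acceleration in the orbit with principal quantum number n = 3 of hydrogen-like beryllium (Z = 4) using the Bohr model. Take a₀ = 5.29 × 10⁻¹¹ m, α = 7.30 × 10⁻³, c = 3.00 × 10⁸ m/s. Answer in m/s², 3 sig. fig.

r = n²a₀/Z = 1.19 × 10⁻¹⁰ m, v = Zαc/n = 2.92 × 10⁶ m/s
a = v²/r = (2.92 × 10⁶)² / 1.19 × 10⁻¹⁰ = 7.16 × 10²² m/s²

7.16 × 10²² m/s²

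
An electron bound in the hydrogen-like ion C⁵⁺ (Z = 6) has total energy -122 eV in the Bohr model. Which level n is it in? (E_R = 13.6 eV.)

2

E_n = −E_R Z²/n² ⇒ n² = E_R Z²/(−E_n) = 13.6 × 6² / 122 ≈ 4.01
n = 2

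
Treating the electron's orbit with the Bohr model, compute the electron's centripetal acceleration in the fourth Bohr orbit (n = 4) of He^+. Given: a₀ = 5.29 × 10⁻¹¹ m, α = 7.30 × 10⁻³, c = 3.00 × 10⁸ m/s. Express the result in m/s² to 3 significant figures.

r = n²a₀/Z = 4.23 × 10⁻¹⁰ m, v = Zαc/n = 1.09 × 10⁶ m/s
a = v²/r = (1.09 × 10⁶)² / 4.23 × 10⁻¹⁰ = 2.83 × 10²¹ m/s²

2.83 × 10²¹ m/s²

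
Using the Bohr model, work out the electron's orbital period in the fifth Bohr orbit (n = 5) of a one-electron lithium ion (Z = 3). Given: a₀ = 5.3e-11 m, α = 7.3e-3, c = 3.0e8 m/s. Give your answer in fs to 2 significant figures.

r = n²a₀/Z = 5²·5.3e-11/3 = 4.4e-10 m
v = Zαc/n = 3·0.0073·3.0e8/5 = 1.3e6 m/s
T = 2πr/v = 2.1e-15 s = 2.1 fs

2.1 fs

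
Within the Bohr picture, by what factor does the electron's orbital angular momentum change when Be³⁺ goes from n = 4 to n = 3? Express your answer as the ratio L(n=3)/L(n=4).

3/4

L = nℏ depends only on n, so L ∝ n.
L(n=3)/L(n=4) = (3/4)^1 = 3/4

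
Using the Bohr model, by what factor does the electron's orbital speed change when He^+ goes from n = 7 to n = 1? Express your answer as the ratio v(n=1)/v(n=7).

7

v ∝ Z^1 · n^-1; with Z fixed, v ∝ n^-1.
v(n=1)/v(n=7) = (1/7)^-1 = 7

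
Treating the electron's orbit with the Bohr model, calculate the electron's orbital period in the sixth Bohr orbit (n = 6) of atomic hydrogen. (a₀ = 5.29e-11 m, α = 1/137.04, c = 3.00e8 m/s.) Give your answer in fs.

r = n²a₀/Z = 6²·5.29e-11/1 = 1.90e-9 m
v = Zαc/n = 1·0.00730·3.00e8/6 = 3.65e5 m/s
T = 2πr/v = 3.28e-14 s = 32.8 fs

32.8 fs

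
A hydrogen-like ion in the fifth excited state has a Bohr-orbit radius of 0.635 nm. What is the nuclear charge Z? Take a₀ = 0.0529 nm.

3

r_n = n²a₀/Z ⇒ Z = n²a₀/r = 6² × 0.0529 / 0.635 ≈ 3.00
Z = 3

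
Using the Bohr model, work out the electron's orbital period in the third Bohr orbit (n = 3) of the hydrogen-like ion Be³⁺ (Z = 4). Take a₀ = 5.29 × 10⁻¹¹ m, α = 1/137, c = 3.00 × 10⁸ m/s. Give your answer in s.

r = n²a₀/Z = 3²·5.29 × 10⁻¹¹/4 = 1.19 × 10⁻¹⁰ m
v = Zαc/n = 4·0.00730·3.00 × 10⁸/3 = 2.92 × 10⁶ m/s
T = 2πr/v = 2.56 × 10⁻¹⁶ s

2.56 × 10⁻¹⁶ s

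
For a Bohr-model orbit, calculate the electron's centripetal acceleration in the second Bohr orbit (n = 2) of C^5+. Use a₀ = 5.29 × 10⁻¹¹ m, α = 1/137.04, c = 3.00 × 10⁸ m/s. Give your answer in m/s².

1.22 × 10²⁴ m/s²

r = n²a₀/Z = 3.53 × 10⁻¹¹ m, v = Zαc/n = 6.57 × 10⁶ m/s
a = v²/r = (6.57 × 10⁶)² / 3.53 × 10⁻¹¹ = 1.22 × 10²⁴ m/s²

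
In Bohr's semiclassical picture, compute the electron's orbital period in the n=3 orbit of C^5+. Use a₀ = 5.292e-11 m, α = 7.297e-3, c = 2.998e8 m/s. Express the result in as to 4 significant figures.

114.0 as

r = n²a₀/Z = 3²·5.292e-11/6 = 7.938e-11 m
v = Zαc/n = 6·0.007297·2.998e8/3 = 4.375e6 m/s
T = 2πr/v = 1.140e-16 s = 114.0 as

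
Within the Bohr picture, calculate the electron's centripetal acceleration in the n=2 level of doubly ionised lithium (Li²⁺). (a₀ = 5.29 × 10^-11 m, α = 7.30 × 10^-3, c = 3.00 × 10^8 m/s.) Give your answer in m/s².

1.53 × 10^23 m/s²

r = n²a₀/Z = 7.05 × 10^-11 m, v = Zαc/n = 3.29 × 10^6 m/s
a = v²/r = (3.29 × 10^6)² / 7.05 × 10^-11 = 1.53 × 10^23 m/s²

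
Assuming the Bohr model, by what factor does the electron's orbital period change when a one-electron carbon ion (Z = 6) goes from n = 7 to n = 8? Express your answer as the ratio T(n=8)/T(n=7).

512/343

T ∝ Z^-2 · n^3; with Z fixed, T ∝ n^3.
T(n=8)/T(n=7) = (8/7)^3 = 512/343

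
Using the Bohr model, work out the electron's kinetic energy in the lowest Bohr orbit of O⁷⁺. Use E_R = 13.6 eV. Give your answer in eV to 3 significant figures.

For a Coulomb orbit the virial theorem gives K = −E_n.
E_n = −E_R·Z²/n², so K = E_R·Z²/n² = 13.6 × 8²/1² = 870 eV

870 eV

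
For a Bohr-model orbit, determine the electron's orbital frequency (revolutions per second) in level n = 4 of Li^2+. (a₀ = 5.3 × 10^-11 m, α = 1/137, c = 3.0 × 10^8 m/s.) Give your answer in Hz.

r = n²a₀/Z = 2.8 × 10^-10 m, v = Zαc/n = 1.6 × 10^6 m/s
f = v/(2πr) = 9.2 × 10^14 Hz

9.2 × 10^14 Hz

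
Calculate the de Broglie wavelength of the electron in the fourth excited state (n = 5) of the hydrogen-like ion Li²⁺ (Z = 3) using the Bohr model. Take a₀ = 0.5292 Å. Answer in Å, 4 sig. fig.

5.542 Å

The Bohr quantisation condition is nλ = 2πr_n.
r_n = n²a₀/Z = 4.410 Å
λ = 2πr_n/n = 2π·4.410/5 = 5.542 Å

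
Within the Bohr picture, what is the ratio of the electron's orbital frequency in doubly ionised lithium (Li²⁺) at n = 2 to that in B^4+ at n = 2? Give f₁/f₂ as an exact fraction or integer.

f ∝ Z^2 · n^-3
f₁/f₂ = (3/5)^2 · (2/2)^-3 = 9/25

9/25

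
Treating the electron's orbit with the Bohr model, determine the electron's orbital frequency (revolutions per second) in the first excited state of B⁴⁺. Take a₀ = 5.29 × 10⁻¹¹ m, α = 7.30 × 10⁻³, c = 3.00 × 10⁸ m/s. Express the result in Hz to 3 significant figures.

2.06 × 10¹⁶ Hz

r = n²a₀/Z = 4.23 × 10⁻¹¹ m, v = Zαc/n = 5.47 × 10⁶ m/s
f = v/(2πr) = 2.06 × 10¹⁶ Hz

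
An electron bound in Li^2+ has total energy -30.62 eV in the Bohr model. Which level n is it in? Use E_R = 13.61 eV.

2

E_n = −E_R Z²/n² ⇒ n² = E_R Z²/(−E_n) = 13.61 × 3² / 30.62 ≈ 4.00
n = 2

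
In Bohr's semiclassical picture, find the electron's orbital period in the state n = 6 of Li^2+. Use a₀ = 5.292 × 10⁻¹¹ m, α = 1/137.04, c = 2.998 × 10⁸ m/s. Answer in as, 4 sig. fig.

r = n²a₀/Z = 6²·5.292 × 10⁻¹¹/3 = 6.350 × 10⁻¹⁰ m
v = Zαc/n = 3·0.007297·2.998 × 10⁸/6 = 1.094 × 10⁶ m/s
T = 2πr/v = 3.648 × 10⁻¹⁵ s = 3648 as

3648 as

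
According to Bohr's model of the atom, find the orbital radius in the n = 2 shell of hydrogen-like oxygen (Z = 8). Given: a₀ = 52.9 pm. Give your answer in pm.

r_n = n²a₀/Z = 2² × 52.9 / 8
    = 4 × 52.9 / 8 = 26.4 pm

26.4 pm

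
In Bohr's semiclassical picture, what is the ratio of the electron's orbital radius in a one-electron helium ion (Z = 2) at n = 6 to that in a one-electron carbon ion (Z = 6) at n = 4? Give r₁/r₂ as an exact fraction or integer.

r ∝ Z^-1 · n^2
r₁/r₂ = (2/6)^-1 · (6/4)^2 = 27/4

27/4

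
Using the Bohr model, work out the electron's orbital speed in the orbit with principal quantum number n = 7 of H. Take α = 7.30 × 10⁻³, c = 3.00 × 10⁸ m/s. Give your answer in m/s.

v_n = Zαc/n = 1 × 0.00730 × 3.00 × 10⁸ / 7
    = 3.13 × 10⁵ m/s

3.13 × 10⁵ m/s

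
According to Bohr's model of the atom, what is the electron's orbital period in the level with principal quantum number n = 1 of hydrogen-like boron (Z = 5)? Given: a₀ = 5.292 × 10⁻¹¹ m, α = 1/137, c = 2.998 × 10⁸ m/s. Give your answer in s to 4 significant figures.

6.078 × 10⁻¹⁸ s

r = n²a₀/Z = 1²·5.292 × 10⁻¹¹/5 = 1.058 × 10⁻¹¹ m
v = Zαc/n = 5·0.007299·2.998 × 10⁸/1 = 1.094 × 10⁷ m/s
T = 2πr/v = 6.078 × 10⁻¹⁸ s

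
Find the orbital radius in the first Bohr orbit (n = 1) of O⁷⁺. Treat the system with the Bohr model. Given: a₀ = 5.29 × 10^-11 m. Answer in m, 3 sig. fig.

r_n = n²a₀/Z = 1² × 5.29 × 10^-11 / 8
    = 1 × 5.29 × 10^-11 / 8 = 6.61 × 10^-12 m

6.61 × 10^-12 m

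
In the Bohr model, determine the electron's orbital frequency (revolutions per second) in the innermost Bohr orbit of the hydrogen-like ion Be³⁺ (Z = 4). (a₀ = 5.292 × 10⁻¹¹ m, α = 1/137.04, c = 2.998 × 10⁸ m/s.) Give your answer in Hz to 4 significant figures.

r = n²a₀/Z = 1.323 × 10⁻¹¹ m, v = Zαc/n = 8.751 × 10⁶ m/s
f = v/(2πr) = 1.053 × 10¹⁷ Hz

1.053 × 10¹⁷ Hz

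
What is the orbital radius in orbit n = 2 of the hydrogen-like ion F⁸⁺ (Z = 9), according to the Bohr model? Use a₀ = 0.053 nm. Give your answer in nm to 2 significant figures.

r_n = n²a₀/Z = 2² × 0.053 / 9
    = 4 × 0.053 / 9 = 0.024 nm

0.024 nm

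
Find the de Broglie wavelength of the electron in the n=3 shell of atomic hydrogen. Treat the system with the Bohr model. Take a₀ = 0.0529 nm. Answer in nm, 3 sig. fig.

0.997 nm

The Bohr quantisation condition is nλ = 2πr_n.
r_n = n²a₀/Z = 0.476 nm
λ = 2πr_n/n = 2π·0.476/3 = 0.997 nm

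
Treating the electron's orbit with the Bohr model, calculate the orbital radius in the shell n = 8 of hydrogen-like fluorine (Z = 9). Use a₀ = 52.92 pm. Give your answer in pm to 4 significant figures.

r_n = n²a₀/Z = 8² × 52.92 / 9
    = 64 × 52.92 / 9 = 376.3 pm

376.3 pm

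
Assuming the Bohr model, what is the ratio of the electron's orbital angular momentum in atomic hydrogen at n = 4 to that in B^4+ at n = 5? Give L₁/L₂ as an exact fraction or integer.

L = nℏ is independent of Z.
L₁/L₂ = n₁/n₂ = 4/5 = 4/5

4/5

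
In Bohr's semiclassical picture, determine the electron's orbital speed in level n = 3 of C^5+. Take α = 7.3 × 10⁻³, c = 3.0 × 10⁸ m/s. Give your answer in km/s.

v_n = Zαc/n = 6 × 0.0073 × 3.0 × 10⁸ / 3
    = 4400 km/s

4400 km/s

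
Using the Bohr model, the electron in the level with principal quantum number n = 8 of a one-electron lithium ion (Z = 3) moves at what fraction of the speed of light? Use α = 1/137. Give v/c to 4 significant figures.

0.002737

v_n = Zαc/n, so v/c = Zα/n = 3 × 0.007299 / 8 = 0.002737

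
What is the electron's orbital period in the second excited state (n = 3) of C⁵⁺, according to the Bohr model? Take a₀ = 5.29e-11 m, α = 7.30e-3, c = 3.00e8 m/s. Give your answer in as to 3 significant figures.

114 as

r = n²a₀/Z = 3²·5.29e-11/6 = 7.94e-11 m
v = Zαc/n = 6·0.00730·3.00e8/3 = 4.38e6 m/s
T = 2πr/v = 1.14e-16 s = 114 as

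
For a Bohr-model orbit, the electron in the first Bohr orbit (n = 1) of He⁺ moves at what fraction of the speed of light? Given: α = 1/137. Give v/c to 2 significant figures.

0.015

v_n = Zαc/n, so v/c = Zα/n = 2 × 0.0073 / 1 = 0.015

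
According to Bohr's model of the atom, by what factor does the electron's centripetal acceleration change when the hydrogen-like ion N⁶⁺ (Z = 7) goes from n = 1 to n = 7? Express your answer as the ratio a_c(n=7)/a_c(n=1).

1/2401

a_c ∝ Z^3 · n^-4; with Z fixed, a_c ∝ n^-4.
a_c(n=7)/a_c(n=1) = (7/1)^-4 = 1/2401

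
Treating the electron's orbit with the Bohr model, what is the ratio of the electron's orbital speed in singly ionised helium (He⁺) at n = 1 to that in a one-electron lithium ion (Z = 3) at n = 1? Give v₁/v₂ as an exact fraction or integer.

v ∝ Z^1 · n^-1
v₁/v₂ = (2/3)^1 · (1/1)^-1 = 2/3

2/3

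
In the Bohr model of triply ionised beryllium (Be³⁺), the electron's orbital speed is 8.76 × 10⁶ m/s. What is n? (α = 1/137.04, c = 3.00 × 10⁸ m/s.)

v_n = Zαc/n ⇒ n = Zαc/v = 4 × 0.00730 × 3.00 × 10⁸ / 8.76 × 10⁶ ≈ 1.00
n = 1

1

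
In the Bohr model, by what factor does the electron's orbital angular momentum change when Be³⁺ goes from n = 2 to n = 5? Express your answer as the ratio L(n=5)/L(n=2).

5/2

L = nℏ depends only on n, so L ∝ n.
L(n=5)/L(n=2) = (5/2)^1 = 5/2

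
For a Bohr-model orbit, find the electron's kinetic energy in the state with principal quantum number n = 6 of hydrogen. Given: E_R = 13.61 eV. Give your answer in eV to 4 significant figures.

For a Coulomb orbit the virial theorem gives K = −E_n.
E_n = −E_R·Z²/n², so K = E_R·Z²/n² = 13.61 × 1²/6² = 0.3781 eV

0.3781 eV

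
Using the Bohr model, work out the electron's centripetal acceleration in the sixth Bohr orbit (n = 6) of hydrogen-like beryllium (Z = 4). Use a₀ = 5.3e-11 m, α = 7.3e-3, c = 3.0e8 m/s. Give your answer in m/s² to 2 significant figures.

4.5e21 m/s²

r = n²a₀/Z = 4.8e-10 m, v = Zαc/n = 1.5e6 m/s
a = v²/r = (1.5e6)² / 4.8e-10 = 4.5e21 m/s²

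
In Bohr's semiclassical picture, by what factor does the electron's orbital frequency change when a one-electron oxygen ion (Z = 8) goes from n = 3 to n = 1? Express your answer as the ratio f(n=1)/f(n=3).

27

f ∝ Z^2 · n^-3; with Z fixed, f ∝ n^-3.
f(n=1)/f(n=3) = (1/3)^-3 = 27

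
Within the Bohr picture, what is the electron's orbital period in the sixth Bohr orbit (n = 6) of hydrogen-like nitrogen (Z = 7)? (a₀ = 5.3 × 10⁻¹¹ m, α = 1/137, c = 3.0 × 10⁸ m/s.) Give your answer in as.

670 as

r = n²a₀/Z = 6²·5.3 × 10⁻¹¹/7 = 2.7 × 10⁻¹⁰ m
v = Zαc/n = 7·0.0073·3.0 × 10⁸/6 = 2.6 × 10⁶ m/s
T = 2πr/v = 6.7 × 10⁻¹⁶ s = 670 as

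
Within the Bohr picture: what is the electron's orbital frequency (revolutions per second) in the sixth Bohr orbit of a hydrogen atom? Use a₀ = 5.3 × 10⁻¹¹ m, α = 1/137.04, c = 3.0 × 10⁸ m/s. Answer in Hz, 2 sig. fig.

r = n²a₀/Z = 1.9 × 10⁻⁹ m, v = Zαc/n = 3.6 × 10⁵ m/s
f = v/(2πr) = 3.0 × 10¹³ Hz

3.0 × 10¹³ Hz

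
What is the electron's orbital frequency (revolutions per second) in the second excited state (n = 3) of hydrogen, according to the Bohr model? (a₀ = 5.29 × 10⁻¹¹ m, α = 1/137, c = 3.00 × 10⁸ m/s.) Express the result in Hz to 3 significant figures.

r = n²a₀/Z = 4.76 × 10⁻¹⁰ m, v = Zαc/n = 7.30 × 10⁵ m/s
f = v/(2πr) = 2.44 × 10¹⁴ Hz

2.44 × 10¹⁴ Hz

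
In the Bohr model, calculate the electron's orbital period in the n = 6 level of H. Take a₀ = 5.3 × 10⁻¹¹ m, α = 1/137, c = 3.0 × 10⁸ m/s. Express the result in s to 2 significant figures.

r = n²a₀/Z = 6²·5.3 × 10⁻¹¹/1 = 1.9 × 10⁻⁹ m
v = Zαc/n = 1·0.0073·3.0 × 10⁸/6 = 3.6 × 10⁵ m/s
T = 2πr/v = 3.3 × 10⁻¹⁴ s

3.3 × 10⁻¹⁴ s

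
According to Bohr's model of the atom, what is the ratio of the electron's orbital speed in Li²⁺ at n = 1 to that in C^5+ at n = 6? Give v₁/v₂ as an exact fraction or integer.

v ∝ Z^1 · n^-1
v₁/v₂ = (3/6)^1 · (1/6)^-1 = 3

3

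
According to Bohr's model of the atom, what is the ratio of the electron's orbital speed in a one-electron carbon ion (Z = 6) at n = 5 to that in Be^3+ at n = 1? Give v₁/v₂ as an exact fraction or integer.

v ∝ Z^1 · n^-1
v₁/v₂ = (6/4)^1 · (5/1)^-1 = 3/10

3/10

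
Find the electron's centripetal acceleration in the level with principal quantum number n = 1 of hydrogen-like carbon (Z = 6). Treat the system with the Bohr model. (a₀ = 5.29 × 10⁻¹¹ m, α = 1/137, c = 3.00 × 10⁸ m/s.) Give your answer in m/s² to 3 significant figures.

1.96 × 10²⁵ m/s²

r = n²a₀/Z = 8.82 × 10⁻¹² m, v = Zαc/n = 1.31 × 10⁷ m/s
a = v²/r = (1.31 × 10⁷)² / 8.82 × 10⁻¹² = 1.96 × 10²⁵ m/s²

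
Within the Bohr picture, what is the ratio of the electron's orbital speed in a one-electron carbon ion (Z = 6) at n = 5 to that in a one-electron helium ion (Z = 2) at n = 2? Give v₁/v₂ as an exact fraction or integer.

6/5

v ∝ Z^1 · n^-1
v₁/v₂ = (6/2)^1 · (5/2)^-1 = 6/5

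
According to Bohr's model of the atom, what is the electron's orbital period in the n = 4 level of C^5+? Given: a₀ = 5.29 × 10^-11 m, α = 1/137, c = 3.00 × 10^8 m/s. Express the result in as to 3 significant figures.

270 as

r = n²a₀/Z = 4²·5.29 × 10^-11/6 = 1.41 × 10^-10 m
v = Zαc/n = 6·0.00730·3.00 × 10^8/4 = 3.28 × 10^6 m/s
T = 2πr/v = 2.70 × 10^-16 s = 270 as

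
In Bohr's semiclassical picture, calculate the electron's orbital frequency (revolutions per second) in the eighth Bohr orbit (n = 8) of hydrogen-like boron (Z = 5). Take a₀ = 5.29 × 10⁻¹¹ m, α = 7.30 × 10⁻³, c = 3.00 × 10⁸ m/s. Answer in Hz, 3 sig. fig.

3.22 × 10¹⁴ Hz

r = n²a₀/Z = 6.77 × 10⁻¹⁰ m, v = Zαc/n = 1.37 × 10⁶ m/s
f = v/(2πr) = 3.22 × 10¹⁴ Hz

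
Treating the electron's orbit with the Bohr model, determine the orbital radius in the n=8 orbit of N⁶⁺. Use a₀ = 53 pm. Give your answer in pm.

480 pm

r_n = n²a₀/Z = 8² × 53 / 7
    = 64 × 53 / 7 = 480 pm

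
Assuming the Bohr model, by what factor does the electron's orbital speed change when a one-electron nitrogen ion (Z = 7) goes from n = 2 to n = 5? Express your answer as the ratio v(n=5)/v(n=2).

2/5

v ∝ Z^1 · n^-1; with Z fixed, v ∝ n^-1.
v(n=5)/v(n=2) = (5/2)^-1 = 2/5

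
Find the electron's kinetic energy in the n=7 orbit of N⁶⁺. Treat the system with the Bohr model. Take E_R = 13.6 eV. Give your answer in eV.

13.6 eV

For a Coulomb orbit the virial theorem gives K = −E_n.
E_n = −E_R·Z²/n², so K = E_R·Z²/n² = 13.6 × 7²/7² = 13.6 eV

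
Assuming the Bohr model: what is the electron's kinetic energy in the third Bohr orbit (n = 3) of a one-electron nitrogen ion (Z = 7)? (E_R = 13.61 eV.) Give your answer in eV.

74.10 eV

For a Coulomb orbit the virial theorem gives K = −E_n.
E_n = −E_R·Z²/n², so K = E_R·Z²/n² = 13.61 × 7²/3² = 74.10 eV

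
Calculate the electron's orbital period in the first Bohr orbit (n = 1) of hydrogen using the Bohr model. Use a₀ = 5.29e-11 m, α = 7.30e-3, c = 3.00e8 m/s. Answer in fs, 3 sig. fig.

r = n²a₀/Z = 1²·5.29e-11/1 = 5.29e-11 m
v = Zαc/n = 1·0.00730·3.00e8/1 = 2.19e6 m/s
T = 2πr/v = 1.52e-16 s = 0.152 fs

0.152 fs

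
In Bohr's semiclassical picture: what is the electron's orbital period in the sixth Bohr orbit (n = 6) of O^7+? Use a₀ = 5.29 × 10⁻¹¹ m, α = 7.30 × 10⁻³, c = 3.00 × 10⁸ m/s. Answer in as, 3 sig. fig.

512 as

r = n²a₀/Z = 6²·5.29 × 10⁻¹¹/8 = 2.38 × 10⁻¹⁰ m
v = Zαc/n = 8·0.00730·3.00 × 10⁸/6 = 2.92 × 10⁶ m/s
T = 2πr/v = 5.12 × 10⁻¹⁶ s = 512 as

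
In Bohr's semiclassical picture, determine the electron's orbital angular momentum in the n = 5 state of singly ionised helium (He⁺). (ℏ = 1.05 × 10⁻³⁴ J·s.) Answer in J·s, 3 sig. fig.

L_n = nℏ = 5 × 1.05 × 10⁻³⁴ = 5.25 × 10⁻³⁴ J·s

5.25 × 10⁻³⁴ J·s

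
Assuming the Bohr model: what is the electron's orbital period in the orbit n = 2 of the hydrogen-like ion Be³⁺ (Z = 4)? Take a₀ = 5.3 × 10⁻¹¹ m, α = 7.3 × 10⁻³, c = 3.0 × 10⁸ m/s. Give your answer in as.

r = n²a₀/Z = 2²·5.3 × 10⁻¹¹/4 = 5.3 × 10⁻¹¹ m
v = Zαc/n = 4·0.0073·3.0 × 10⁸/2 = 4.4 × 10⁶ m/s
T = 2πr/v = 7.6 × 10⁻¹⁷ s = 76 as

76 as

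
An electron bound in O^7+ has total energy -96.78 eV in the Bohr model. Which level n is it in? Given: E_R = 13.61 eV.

3

E_n = −E_R Z²/n² ⇒ n² = E_R Z²/(−E_n) = 13.61 × 8² / 96.78 ≈ 9.00
n = 3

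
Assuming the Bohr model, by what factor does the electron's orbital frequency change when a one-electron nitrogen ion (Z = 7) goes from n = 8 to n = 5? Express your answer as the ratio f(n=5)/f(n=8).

512/125

f ∝ Z^2 · n^-3; with Z fixed, f ∝ n^-3.
f(n=5)/f(n=8) = (5/8)^-3 = 512/125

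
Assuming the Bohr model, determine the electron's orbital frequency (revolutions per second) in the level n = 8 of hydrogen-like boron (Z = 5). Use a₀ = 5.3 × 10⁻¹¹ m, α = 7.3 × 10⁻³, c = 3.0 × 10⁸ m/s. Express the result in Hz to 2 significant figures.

3.2 × 10¹⁴ Hz

r = n²a₀/Z = 6.8 × 10⁻¹⁰ m, v = Zαc/n = 1.4 × 10⁶ m/s
f = v/(2πr) = 3.2 × 10¹⁴ Hz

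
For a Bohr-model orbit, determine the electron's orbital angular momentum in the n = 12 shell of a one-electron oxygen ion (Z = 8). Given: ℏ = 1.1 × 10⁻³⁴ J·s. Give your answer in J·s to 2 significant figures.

L_n = nℏ = 12 × 1.1 × 10⁻³⁴ = 1.3 × 10⁻³³ J·s

1.3 × 10⁻³³ J·s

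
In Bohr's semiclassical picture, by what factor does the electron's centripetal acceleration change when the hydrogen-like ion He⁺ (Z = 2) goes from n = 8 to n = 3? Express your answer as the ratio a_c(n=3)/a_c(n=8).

4096/81

a_c ∝ Z^3 · n^-4; with Z fixed, a_c ∝ n^-4.
a_c(n=3)/a_c(n=8) = (3/8)^-4 = 4096/81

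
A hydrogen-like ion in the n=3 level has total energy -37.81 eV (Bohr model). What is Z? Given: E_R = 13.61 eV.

5

E_n = −E_R Z²/n² ⇒ Z² = −E_n n²/E_R = 37.81 × 3² / 13.61 ≈ 25.00
Z = 5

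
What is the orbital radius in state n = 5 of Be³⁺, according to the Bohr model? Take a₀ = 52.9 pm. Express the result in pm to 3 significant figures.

331 pm

r_n = n²a₀/Z = 5² × 52.9 / 4
    = 25 × 52.9 / 4 = 331 pm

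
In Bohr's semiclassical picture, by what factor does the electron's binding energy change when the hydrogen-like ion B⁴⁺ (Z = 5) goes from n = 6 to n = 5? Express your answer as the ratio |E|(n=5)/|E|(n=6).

|E| ∝ Z^2 · n^-2; with Z fixed, |E| ∝ n^-2.
|E|(n=5)/|E|(n=6) = (5/6)^-2 = 36/25

36/25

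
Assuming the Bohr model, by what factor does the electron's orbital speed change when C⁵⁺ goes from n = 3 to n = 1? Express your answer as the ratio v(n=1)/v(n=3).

3

v ∝ Z^1 · n^-1; with Z fixed, v ∝ n^-1.
v(n=1)/v(n=3) = (1/3)^-1 = 3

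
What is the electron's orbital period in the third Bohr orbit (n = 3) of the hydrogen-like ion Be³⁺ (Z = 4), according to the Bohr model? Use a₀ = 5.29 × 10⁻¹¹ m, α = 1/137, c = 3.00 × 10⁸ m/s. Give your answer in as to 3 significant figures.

256 as

r = n²a₀/Z = 3²·5.29 × 10⁻¹¹/4 = 1.19 × 10⁻¹⁰ m
v = Zαc/n = 4·0.00730·3.00 × 10⁸/3 = 2.92 × 10⁶ m/s
T = 2πr/v = 2.56 × 10⁻¹⁶ s = 256 as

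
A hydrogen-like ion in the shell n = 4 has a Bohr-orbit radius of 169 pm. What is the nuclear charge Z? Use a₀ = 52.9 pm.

5

r_n = n²a₀/Z ⇒ Z = n²a₀/r = 4² × 52.9 / 169 ≈ 5.01
Z = 5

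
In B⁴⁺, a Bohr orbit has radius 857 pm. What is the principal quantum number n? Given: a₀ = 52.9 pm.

r_n = n²a₀/Z ⇒ n² = rZ/a₀ = 857 × 5 / 52.9 ≈ 81.00
n = 9

9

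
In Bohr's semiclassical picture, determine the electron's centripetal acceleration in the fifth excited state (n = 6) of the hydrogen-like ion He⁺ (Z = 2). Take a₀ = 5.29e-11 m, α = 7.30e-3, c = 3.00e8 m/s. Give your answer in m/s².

5.60e20 m/s²

r = n²a₀/Z = 9.52e-10 m, v = Zαc/n = 7.30e5 m/s
a = v²/r = (7.30e5)² / 9.52e-10 = 5.60e20 m/s²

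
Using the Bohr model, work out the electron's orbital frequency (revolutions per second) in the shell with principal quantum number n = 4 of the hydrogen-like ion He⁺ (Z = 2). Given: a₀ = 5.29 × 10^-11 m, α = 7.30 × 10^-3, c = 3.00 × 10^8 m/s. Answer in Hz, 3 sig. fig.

4.12 × 10^14 Hz

r = n²a₀/Z = 4.23 × 10^-10 m, v = Zαc/n = 1.09 × 10^6 m/s
f = v/(2πr) = 4.12 × 10^14 Hz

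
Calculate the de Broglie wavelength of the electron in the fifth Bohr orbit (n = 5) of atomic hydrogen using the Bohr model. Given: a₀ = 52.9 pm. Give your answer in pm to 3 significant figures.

The Bohr quantisation condition is nλ = 2πr_n.
r_n = n²a₀/Z = 1320 pm
λ = 2πr_n/n = 2π·1320/5 = 1660 pm

1660 pm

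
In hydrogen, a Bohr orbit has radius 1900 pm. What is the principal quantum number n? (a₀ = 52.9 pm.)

r_n = n²a₀/Z ⇒ n² = rZ/a₀ = 1900 × 1 / 52.9 ≈ 35.92
n = 6

6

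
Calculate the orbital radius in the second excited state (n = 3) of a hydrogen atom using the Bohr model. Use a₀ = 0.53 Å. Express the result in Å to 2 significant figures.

4.8 Å

r_n = n²a₀/Z = 3² × 0.53 / 1
    = 9 × 0.53 / 1 = 4.8 Å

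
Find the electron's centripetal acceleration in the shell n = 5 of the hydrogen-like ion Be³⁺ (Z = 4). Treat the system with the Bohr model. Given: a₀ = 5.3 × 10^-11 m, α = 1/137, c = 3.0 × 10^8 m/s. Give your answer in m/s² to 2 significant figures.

9.3 × 10^21 m/s²

r = n²a₀/Z = 3.3 × 10^-10 m, v = Zαc/n = 1.8 × 10^6 m/s
a = v²/r = (1.8 × 10^6)² / 3.3 × 10^-10 = 9.3 × 10^21 m/s²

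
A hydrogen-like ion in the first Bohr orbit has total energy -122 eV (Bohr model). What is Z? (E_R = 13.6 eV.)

E_n = −E_R Z²/n² ⇒ Z² = −E_n n²/E_R = 122 × 1² / 13.6 ≈ 8.97
Z = 3

3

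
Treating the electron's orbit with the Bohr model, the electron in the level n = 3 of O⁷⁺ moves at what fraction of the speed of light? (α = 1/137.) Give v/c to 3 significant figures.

v_n = Zαc/n, so v/c = Zα/n = 8 × 0.00730 / 3 = 0.0195

0.0195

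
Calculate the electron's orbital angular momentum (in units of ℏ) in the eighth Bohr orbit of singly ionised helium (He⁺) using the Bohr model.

L_n = nℏ, so L/ℏ = n = 8.

8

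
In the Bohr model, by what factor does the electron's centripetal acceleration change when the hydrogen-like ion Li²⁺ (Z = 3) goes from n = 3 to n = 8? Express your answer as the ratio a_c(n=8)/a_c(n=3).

a_c ∝ Z^3 · n^-4; with Z fixed, a_c ∝ n^-4.
a_c(n=8)/a_c(n=3) = (8/3)^-4 = 81/4096

81/4096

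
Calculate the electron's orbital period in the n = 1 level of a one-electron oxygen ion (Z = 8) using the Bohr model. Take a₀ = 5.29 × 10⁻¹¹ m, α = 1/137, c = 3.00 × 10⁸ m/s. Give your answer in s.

r = n²a₀/Z = 1²·5.29 × 10⁻¹¹/8 = 6.61 × 10⁻¹² m
v = Zαc/n = 8·0.00730·3.00 × 10⁸/1 = 1.75 × 10⁷ m/s
T = 2πr/v = 2.37 × 10⁻¹⁸ s

2.37 × 10⁻¹⁸ s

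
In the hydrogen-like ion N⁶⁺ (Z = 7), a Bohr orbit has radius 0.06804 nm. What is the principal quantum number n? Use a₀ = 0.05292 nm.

3

r_n = n²a₀/Z ⇒ n² = rZ/a₀ = 0.06804 × 7 / 0.05292 ≈ 9.00
n = 3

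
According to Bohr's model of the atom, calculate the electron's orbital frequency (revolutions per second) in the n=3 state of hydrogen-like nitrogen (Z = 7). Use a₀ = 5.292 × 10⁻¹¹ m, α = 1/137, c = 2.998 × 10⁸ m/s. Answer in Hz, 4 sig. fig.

r = n²a₀/Z = 6.804 × 10⁻¹¹ m, v = Zαc/n = 5.106 × 10⁶ m/s
f = v/(2πr) = 1.194 × 10¹⁶ Hz

1.194 × 10¹⁶ Hz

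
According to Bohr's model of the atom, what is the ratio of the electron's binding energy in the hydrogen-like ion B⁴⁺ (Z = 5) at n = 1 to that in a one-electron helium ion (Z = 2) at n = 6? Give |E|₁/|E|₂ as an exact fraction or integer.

225

|E| ∝ Z^2 · n^-2
|E|₁/|E|₂ = (5/2)^2 · (1/6)^-2 = 225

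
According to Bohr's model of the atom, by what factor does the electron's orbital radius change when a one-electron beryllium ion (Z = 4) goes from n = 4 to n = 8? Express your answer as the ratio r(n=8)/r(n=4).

r ∝ Z^-1 · n^2; with Z fixed, r ∝ n^2.
r(n=8)/r(n=4) = (8/4)^2 = 4

4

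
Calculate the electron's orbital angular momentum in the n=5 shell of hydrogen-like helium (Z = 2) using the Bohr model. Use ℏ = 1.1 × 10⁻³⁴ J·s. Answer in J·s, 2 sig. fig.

5.5 × 10⁻³⁴ J·s

L_n = nℏ = 5 × 1.1 × 10⁻³⁴ = 5.5 × 10⁻³⁴ J·s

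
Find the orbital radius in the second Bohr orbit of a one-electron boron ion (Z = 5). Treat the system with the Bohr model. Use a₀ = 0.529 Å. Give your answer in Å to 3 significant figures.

0.423 Å

r_n = n²a₀/Z = 2² × 0.529 / 5
    = 4 × 0.529 / 5 = 0.423 Å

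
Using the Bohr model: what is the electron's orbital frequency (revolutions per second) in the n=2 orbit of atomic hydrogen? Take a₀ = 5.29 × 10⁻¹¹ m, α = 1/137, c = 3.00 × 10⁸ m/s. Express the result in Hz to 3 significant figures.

8.24 × 10¹⁴ Hz

r = n²a₀/Z = 2.12 × 10⁻¹⁰ m, v = Zαc/n = 1.09 × 10⁶ m/s
f = v/(2πr) = 8.24 × 10¹⁴ Hz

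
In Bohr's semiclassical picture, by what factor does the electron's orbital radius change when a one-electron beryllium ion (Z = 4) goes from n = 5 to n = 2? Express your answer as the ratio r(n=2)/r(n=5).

4/25

r ∝ Z^-1 · n^2; with Z fixed, r ∝ n^2.
r(n=2)/r(n=5) = (2/5)^2 = 4/25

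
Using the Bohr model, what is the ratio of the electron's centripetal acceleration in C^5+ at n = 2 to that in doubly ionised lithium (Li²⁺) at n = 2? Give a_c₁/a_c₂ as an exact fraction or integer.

a_c ∝ Z^3 · n^-4
a_c₁/a_c₂ = (6/3)^3 · (2/2)^-4 = 8

8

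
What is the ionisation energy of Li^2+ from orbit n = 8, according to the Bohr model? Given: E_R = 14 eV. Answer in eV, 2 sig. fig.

2.0 eV

E_n = −E_R·Z²/n² = −14 × 3²/8² eV = -2.0 eV
Ionisation energy = −E_n = 2.0 eV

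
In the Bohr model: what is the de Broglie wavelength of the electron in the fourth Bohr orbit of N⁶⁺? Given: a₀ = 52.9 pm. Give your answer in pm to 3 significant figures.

190 pm

The Bohr quantisation condition is nλ = 2πr_n.
r_n = n²a₀/Z = 121 pm
λ = 2πr_n/n = 2π·121/4 = 190 pm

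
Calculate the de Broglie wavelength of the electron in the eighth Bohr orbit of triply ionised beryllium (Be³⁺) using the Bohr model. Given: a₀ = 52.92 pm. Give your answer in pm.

665.0 pm

The Bohr quantisation condition is nλ = 2πr_n.
r_n = n²a₀/Z = 846.7 pm
λ = 2πr_n/n = 2π·846.7/8 = 665.0 pm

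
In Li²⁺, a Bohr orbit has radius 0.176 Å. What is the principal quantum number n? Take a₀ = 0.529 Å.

1

r_n = n²a₀/Z ⇒ n² = rZ/a₀ = 0.176 × 3 / 0.529 ≈ 1.00
n = 1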